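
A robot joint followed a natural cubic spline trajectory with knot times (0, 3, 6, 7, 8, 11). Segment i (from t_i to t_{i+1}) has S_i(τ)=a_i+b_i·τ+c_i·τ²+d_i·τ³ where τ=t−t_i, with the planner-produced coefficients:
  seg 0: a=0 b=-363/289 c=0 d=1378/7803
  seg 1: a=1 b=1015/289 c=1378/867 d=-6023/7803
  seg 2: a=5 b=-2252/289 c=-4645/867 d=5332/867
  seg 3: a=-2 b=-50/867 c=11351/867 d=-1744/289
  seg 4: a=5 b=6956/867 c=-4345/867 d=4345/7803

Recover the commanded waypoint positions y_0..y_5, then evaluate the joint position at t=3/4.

y_0 = S_0(0) = a_0 = 0
y_1 = S_1(0) = a_1 = 1
y_2 = S_2(0) = a_2 = 5
y_3 = S_3(0) = a_3 = -2
y_4 = S_4(0) = a_4 = 5
y_5 = S_4(3) = -1
t_q=3/4 is in segment 0 (τ=3/4); S_0(τ)=-8023/9248

y_0=0 y_1=1 y_2=5 y_3=-2 y_4=5 y_5=-1
S(3/4) = -8023/9248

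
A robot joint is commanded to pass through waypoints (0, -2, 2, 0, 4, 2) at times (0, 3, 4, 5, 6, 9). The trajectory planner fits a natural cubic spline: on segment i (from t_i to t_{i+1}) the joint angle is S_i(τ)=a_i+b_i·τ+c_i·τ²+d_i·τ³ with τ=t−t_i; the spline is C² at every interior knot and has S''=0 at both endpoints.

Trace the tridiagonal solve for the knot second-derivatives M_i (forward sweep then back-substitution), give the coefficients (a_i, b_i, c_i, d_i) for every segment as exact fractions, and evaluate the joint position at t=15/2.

  seg 0: a=0 b=-226/69 c=0 d=20/69
  seg 1: a=-2 b=314/69 c=60/23 d=-218/69
  seg 2: a=2 b=20/69 c=-158/23 d=316/69
  seg 3: a=0 b=20/69 c=158/23 d=-218/69
  seg 4: a=4 b=314/69 c=-60/23 d=20/69
S(15/2) = 273/46

Δ: Δ0=-2/3, Δ1=4, Δ2=-2, Δ3=4, Δ4=-2/3
row 1: diag=8, rhs=28; c'=1/8, d'=7/2
row 2: denom=4−1·1/8=31/8; d'=(-36−1·7/2)/(31/8)=-316/31
row 3: denom=4−1·8/31=116/31; d'=(36−1·-316/31)/(116/31)=358/29
row 4: denom=8−1·31/116=897/116; d'=(-28−1·358/29)/(897/116)=-120/23
back: M4=-120/23
back: M3=358/29−31/116·-120/23=316/23
back: M2=-316/31−8/31·316/23=-316/23
back: M1=7/2−1/8·-316/23=120/23
M: M0=0, M1=120/23, M2=-316/23, M3=316/23, M4=-120/23, M5=0
seg 0: a=0, c=M0/2=0, d=(M1−M0)/(6·3)=20/69, b=Δ0−h0·(2M0+M1)/6=-226/69
seg 1: a=-2, c=M1/2=60/23, d=(M2−M1)/(6·1)=-218/69, b=Δ1−h1·(2M1+M2)/6=314/69
seg 2: a=2, c=M2/2=-158/23, d=(M3−M2)/(6·1)=316/69, b=Δ2−h2·(2M2+M3)/6=20/69
seg 3: a=0, c=M3/2=158/23, d=(M4−M3)/(6·1)=-218/69, b=Δ3−h3·(2M3+M4)/6=20/69
seg 4: a=4, c=M4/2=-60/23, d=(M5−M4)/(6·3)=20/69, b=Δ4−h4·(2M4+M5)/6=314/69
t_q=15/2 → seg 4, τ=3/2; S=4+314/69·τ+-60/23·τ²+20/69·τ³=273/46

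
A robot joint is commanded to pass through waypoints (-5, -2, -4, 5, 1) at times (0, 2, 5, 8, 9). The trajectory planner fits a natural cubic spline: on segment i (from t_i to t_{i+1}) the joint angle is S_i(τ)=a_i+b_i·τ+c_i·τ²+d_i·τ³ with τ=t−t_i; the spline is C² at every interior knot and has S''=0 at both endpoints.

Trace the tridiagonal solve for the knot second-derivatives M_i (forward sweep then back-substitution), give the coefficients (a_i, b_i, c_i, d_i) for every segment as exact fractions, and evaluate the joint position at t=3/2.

Δ: Δ0=3/2, Δ1=-2/3, Δ2=3, Δ3=-4
row 1: diag=10, rhs=-13; c'=3/10, d'=-13/10
row 2: denom=12−3·3/10=111/10; d'=(22−3·-13/10)/(111/10)=7/3
row 3: denom=8−3·10/37=266/37; d'=(-42−3·7/3)/(266/37)=-259/38
back: M3=-259/38
back: M2=7/3−10/37·-259/38=238/57
back: M1=-13/10−3/10·238/57=-97/38
M: M0=0, M1=-97/38, M2=238/57, M3=-259/38, M4=0
seg 0: a=-5, c=M0/2=0, d=(M1−M0)/(6·2)=-97/456, b=Δ0−h0·(2M0+M1)/6=134/57
seg 1: a=-2, c=M1/2=-97/76, d=(M2−M1)/(6·3)=767/2052, b=Δ1−h1·(2M1+M2)/6=-23/114
seg 2: a=-4, c=M2/2=119/57, d=(M3−M2)/(6·3)=-1253/2052, b=Δ2−h2·(2M2+M3)/6=509/228
seg 3: a=5, c=M3/2=-259/76, d=(M4−M3)/(6·1)=259/228, b=Δ3−h3·(2M3+M4)/6=-197/114
t_q=3/2 → seg 0, τ=3/2; S=-5+134/57·τ+0·τ²+-97/456·τ³=-2665/1216

  seg 0: a=-5 b=134/57 c=0 d=-97/456
  seg 1: a=-2 b=-23/114 c=-97/76 d=767/2052
  seg 2: a=-4 b=509/228 c=119/57 d=-1253/2052
  seg 3: a=5 b=-197/114 c=-259/76 d=259/228
S(3/2) = -2665/1216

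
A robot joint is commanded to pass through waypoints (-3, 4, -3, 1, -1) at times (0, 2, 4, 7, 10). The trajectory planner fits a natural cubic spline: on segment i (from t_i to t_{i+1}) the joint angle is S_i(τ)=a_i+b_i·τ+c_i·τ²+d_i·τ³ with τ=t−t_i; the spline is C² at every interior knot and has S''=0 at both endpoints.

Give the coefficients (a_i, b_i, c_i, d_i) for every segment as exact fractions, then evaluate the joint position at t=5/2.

Δ: Δ0=7/2, Δ1=-7/2, Δ2=4/3, Δ3=-2/3
row 1: diag=8, rhs=-42; c'=1/4, d'=-21/4
row 2: denom=10−2·1/4=19/2; d'=(29−2·-21/4)/(19/2)=79/19
row 3: denom=12−3·6/19=210/19; d'=(-12−3·79/19)/(210/19)=-31/14
back: M3=-31/14
back: M2=79/19−6/19·-31/14=34/7
back: M1=-21/4−1/4·34/7=-181/28
M: M0=0, M1=-181/28, M2=34/7, M3=-31/14, M4=0
seg 0: a=-3, c=M0/2=0, d=(M1−M0)/(6·2)=-181/336, b=Δ0−h0·(2M0+M1)/6=475/84
seg 1: a=4, c=M1/2=-181/56, d=(M2−M1)/(6·2)=317/336, b=Δ1−h1·(2M1+M2)/6=-17/21
seg 2: a=-3, c=M2/2=17/7, d=(M3−M2)/(6·3)=-11/28, b=Δ2−h2·(2M2+M3)/6=-29/12
seg 3: a=1, c=M3/2=-31/28, d=(M4−M3)/(6·3)=31/252, b=Δ3−h3·(2M3+M4)/6=65/42
t_q=5/2 → seg 1, τ=1/2; S=4+-17/21·τ+-181/56·τ²+317/336·τ³=2603/896

  seg 0: a=-3 b=475/84 c=0 d=-181/336
  seg 1: a=4 b=-17/21 c=-181/56 d=317/336
  seg 2: a=-3 b=-29/12 c=17/7 d=-11/28
  seg 3: a=1 b=65/42 c=-31/28 d=31/252
S(5/2) = 2603/896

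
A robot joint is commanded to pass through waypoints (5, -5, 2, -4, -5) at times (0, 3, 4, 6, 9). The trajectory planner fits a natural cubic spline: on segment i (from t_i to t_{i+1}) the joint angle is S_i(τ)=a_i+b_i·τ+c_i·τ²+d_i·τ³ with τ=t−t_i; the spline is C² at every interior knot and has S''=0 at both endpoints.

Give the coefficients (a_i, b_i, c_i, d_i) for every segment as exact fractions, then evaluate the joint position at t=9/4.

Δ: Δ0=-10/3, Δ1=7, Δ2=-3, Δ3=-1/3
row 1: diag=8, rhs=62; c'=1/8, d'=31/4
row 2: denom=6−1·1/8=47/8; d'=(-60−1·31/4)/(47/8)=-542/47
row 3: denom=10−2·16/47=438/47; d'=(16−2·-542/47)/(438/47)=306/73
back: M3=306/73
back: M2=-542/47−16/47·306/73=-946/73
back: M1=31/4−1/8·-946/73=684/73
M: M0=0, M1=684/73, M2=-946/73, M3=306/73, M4=0
seg 0: a=5, c=M0/2=0, d=(M1−M0)/(6·3)=38/73, b=Δ0−h0·(2M0+M1)/6=-1756/219
seg 1: a=-5, c=M1/2=342/73, d=(M2−M1)/(6·1)=-815/219, b=Δ1−h1·(2M1+M2)/6=1322/219
seg 2: a=2, c=M2/2=-473/73, d=(M3−M2)/(6·2)=313/219, b=Δ2−h2·(2M2+M3)/6=929/219
seg 3: a=-4, c=M3/2=153/73, d=(M4−M3)/(6·3)=-17/73, b=Δ3−h3·(2M3+M4)/6=-991/219
t_q=9/4 → seg 0, τ=9/4; S=5+-1756/219·τ+0·τ²+38/73·τ³=-16613/2336

  seg 0: a=5 b=-1756/219 c=0 d=38/73
  seg 1: a=-5 b=1322/219 c=342/73 d=-815/219
  seg 2: a=2 b=929/219 c=-473/73 d=313/219
  seg 3: a=-4 b=-991/219 c=153/73 d=-17/73
S(9/4) = -16613/2336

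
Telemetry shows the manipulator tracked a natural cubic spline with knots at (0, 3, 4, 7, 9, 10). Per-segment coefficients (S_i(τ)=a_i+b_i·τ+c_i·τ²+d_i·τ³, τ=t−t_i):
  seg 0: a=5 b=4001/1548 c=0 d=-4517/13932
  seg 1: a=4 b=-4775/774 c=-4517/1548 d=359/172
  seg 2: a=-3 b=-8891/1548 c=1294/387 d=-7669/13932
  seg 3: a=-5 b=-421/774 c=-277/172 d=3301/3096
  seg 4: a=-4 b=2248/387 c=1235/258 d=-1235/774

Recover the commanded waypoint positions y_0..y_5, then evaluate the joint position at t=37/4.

y_0=5 y_1=4 y_2=-3 y_3=-5 y_4=-4 y_5=5
S(37/4) = -37541/16512

y_0 = S_0(0) = a_0 = 5
y_1 = S_1(0) = a_1 = 4
y_2 = S_2(0) = a_2 = -3
y_3 = S_3(0) = a_3 = -5
y_4 = S_4(0) = a_4 = -4
y_5 = S_4(1) = 5
t_q=37/4 is in segment 4 (τ=1/4); S_4(τ)=-37541/16512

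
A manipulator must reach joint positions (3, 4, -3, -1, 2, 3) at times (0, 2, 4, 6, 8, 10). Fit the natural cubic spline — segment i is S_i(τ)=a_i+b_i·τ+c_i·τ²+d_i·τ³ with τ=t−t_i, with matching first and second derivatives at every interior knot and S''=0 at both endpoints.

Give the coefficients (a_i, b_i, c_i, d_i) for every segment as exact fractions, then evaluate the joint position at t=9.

  seg 0: a=3 b=393/209 c=0 d=-577/1672
  seg 1: a=4 b=-945/418 c=-1731/836 d=1213/1672
  seg 2: a=-3 b=-384/209 c=477/209 d=-19/44
  seg 3: a=-1 b=441/209 c=-129/418 d=3/1672
  seg 4: a=2 b=375/418 c=-249/836 d=83/1672
S(9) = 4429/1672

Δ: Δ0=1/2, Δ1=-7/2, Δ2=1, Δ3=3/2, Δ4=1/2
row 1: diag=8, rhs=-24; c'=1/4, d'=-3
row 2: denom=8−2·1/4=15/2; d'=(27−2·-3)/(15/2)=22/5
row 3: denom=8−2·4/15=112/15; d'=(3−2·22/5)/(112/15)=-87/112
row 4: denom=8−2·15/56=209/28; d'=(-6−2·-87/112)/(209/28)=-249/418
back: M4=-249/418
back: M3=-87/112−15/56·-249/418=-129/209
back: M2=22/5−4/15·-129/209=954/209
back: M1=-3−1/4·954/209=-1731/418
M: M0=0, M1=-1731/418, M2=954/209, M3=-129/209, M4=-249/418, M5=0
seg 0: a=3, c=M0/2=0, d=(M1−M0)/(6·2)=-577/1672, b=Δ0−h0·(2M0+M1)/6=393/209
seg 1: a=4, c=M1/2=-1731/836, d=(M2−M1)/(6·2)=1213/1672, b=Δ1−h1·(2M1+M2)/6=-945/418
seg 2: a=-3, c=M2/2=477/209, d=(M3−M2)/(6·2)=-19/44, b=Δ2−h2·(2M2+M3)/6=-384/209
seg 3: a=-1, c=M3/2=-129/418, d=(M4−M3)/(6·2)=3/1672, b=Δ3−h3·(2M3+M4)/6=441/209
seg 4: a=2, c=M4/2=-249/836, d=(M5−M4)/(6·2)=83/1672, b=Δ4−h4·(2M4+M5)/6=375/418
t_q=9 → seg 4, τ=1; S=2+375/418·τ+-249/836·τ²+83/1672·τ³=4429/1672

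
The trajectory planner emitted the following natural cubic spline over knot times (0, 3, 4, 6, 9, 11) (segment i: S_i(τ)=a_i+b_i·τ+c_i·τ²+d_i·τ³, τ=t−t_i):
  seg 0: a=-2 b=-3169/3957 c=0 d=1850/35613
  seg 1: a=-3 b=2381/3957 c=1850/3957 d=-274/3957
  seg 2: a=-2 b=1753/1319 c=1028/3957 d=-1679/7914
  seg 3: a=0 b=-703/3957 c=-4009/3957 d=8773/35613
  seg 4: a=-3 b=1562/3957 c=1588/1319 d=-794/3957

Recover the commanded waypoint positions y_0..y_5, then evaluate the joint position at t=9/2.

y_0 = S_0(0) = a_0 = -2
y_1 = S_1(0) = a_1 = -3
y_2 = S_2(0) = a_2 = -2
y_3 = S_3(0) = a_3 = 0
y_4 = S_4(0) = a_4 = -3
y_5 = S_4(2) = 1
t_q=9/2 is in segment 2 (τ=1/2); S_2(τ)=-27373/21104

y_0=-2 y_1=-3 y_2=-2 y_3=0 y_4=-3 y_5=1
S(9/2) = -27373/21104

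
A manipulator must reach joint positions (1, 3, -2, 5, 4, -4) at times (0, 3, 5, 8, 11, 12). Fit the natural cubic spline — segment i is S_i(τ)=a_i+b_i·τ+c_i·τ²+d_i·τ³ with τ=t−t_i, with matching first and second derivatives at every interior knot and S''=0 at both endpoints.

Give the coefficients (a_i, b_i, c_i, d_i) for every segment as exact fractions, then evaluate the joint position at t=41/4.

  seg 0: a=1 b=2527/1272 c=0 d=-1679/11448
  seg 1: a=3 b=-1255/636 c=-1679/1272 d=28/53
  seg 2: a=-2 b=-581/636 c=2353/1272 d=-2929/11448
  seg 3: a=5 b=4169/1272 c=-24/53 d=-955/3816
  seg 4: a=4 b=-3941/636 c=-1147/424 d=1147/1272
S(41/4) = 196229/27136

Δ: Δ0=2/3, Δ1=-5/2, Δ2=7/3, Δ3=-1/3, Δ4=-8
row 1: diag=10, rhs=-19; c'=1/5, d'=-19/10
row 2: denom=10−2·1/5=48/5; d'=(29−2·-19/10)/(48/5)=41/12
row 3: denom=12−3·5/16=177/16; d'=(-16−3·41/12)/(177/16)=-140/59
row 4: denom=8−3·16/59=424/59; d'=(-46−3·-140/59)/(424/59)=-1147/212
back: M4=-1147/212
back: M3=-140/59−16/59·-1147/212=-48/53
back: M2=41/12−5/16·-48/53=2353/636
back: M1=-19/10−1/5·2353/636=-1679/636
M: M0=0, M1=-1679/636, M2=2353/636, M3=-48/53, M4=-1147/212, M5=0
seg 0: a=1, c=M0/2=0, d=(M1−M0)/(6·3)=-1679/11448, b=Δ0−h0·(2M0+M1)/6=2527/1272
seg 1: a=3, c=M1/2=-1679/1272, d=(M2−M1)/(6·2)=28/53, b=Δ1−h1·(2M1+M2)/6=-1255/636
seg 2: a=-2, c=M2/2=2353/1272, d=(M3−M2)/(6·3)=-2929/11448, b=Δ2−h2·(2M2+M3)/6=-581/636
seg 3: a=5, c=M3/2=-24/53, d=(M4−M3)/(6·3)=-955/3816, b=Δ3−h3·(2M3+M4)/6=4169/1272
seg 4: a=4, c=M4/2=-1147/424, d=(M5−M4)/(6·1)=1147/1272, b=Δ4−h4·(2M4+M5)/6=-3941/636
t_q=41/4 → seg 3, τ=9/4; S=5+4169/1272·τ+-24/53·τ²+-955/3816·τ³=196229/27136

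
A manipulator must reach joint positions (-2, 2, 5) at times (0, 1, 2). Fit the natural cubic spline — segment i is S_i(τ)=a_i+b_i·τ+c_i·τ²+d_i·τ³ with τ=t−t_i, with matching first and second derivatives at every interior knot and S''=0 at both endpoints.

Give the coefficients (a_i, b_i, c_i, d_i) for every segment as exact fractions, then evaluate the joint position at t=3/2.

Δ: Δ0=4, Δ1=3
row 1: diag=4, rhs=-6; c'=1/4, d'=-3/2
back: M1=-3/2
M: M0=0, M1=-3/2, M2=0
seg 0: a=-2, c=M0/2=0, d=(M1−M0)/(6·1)=-1/4, b=Δ0−h0·(2M0+M1)/6=17/4
seg 1: a=2, c=M1/2=-3/4, d=(M2−M1)/(6·1)=1/4, b=Δ1−h1·(2M1+M2)/6=7/2
t_q=3/2 → seg 1, τ=1/2; S=2+7/2·τ+-3/4·τ²+1/4·τ³=115/32

  seg 0: a=-2 b=17/4 c=0 d=-1/4
  seg 1: a=2 b=7/2 c=-3/4 d=1/4
S(3/2) = 115/32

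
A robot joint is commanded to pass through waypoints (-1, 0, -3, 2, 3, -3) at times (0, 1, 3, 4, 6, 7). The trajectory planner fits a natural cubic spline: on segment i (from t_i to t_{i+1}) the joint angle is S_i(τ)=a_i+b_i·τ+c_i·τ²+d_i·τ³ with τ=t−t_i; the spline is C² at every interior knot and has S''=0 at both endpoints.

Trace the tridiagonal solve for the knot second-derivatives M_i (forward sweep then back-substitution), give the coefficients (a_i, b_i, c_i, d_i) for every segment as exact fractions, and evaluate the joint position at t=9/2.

  seg 0: a=-1 b=1897/988 c=0 d=-909/988
  seg 1: a=0 b=-415/494 c=-2727/988 d=2401/1976
  seg 2: a=-3 b=667/247 c=1119/247 d=-29/13
  seg 3: a=2 b=1252/247 c=-534/247 d=-121/1976
  seg 4: a=3 b=-2131/494 c=-2499/988 d=833/988
S(9/2) = 63015/15808

Δ: Δ0=1, Δ1=-3/2, Δ2=5, Δ3=1/2, Δ4=-6
row 1: diag=6, rhs=-15; c'=1/3, d'=-5/2
row 2: denom=6−2·1/3=16/3; d'=(39−2·-5/2)/(16/3)=33/4
row 3: denom=6−1·3/16=93/16; d'=(-27−1·33/4)/(93/16)=-188/31
row 4: denom=6−2·32/93=494/93; d'=(-39−2·-188/31)/(494/93)=-2499/494
back: M4=-2499/494
back: M3=-188/31−32/93·-2499/494=-1068/247
back: M2=33/4−3/16·-1068/247=2238/247
back: M1=-5/2−1/3·2238/247=-2727/494
M: M0=0, M1=-2727/494, M2=2238/247, M3=-1068/247, M4=-2499/494, M5=0
seg 0: a=-1, c=M0/2=0, d=(M1−M0)/(6·1)=-909/988, b=Δ0−h0·(2M0+M1)/6=1897/988
seg 1: a=0, c=M1/2=-2727/988, d=(M2−M1)/(6·2)=2401/1976, b=Δ1−h1·(2M1+M2)/6=-415/494
seg 2: a=-3, c=M2/2=1119/247, d=(M3−M2)/(6·1)=-29/13, b=Δ2−h2·(2M2+M3)/6=667/247
seg 3: a=2, c=M3/2=-534/247, d=(M4−M3)/(6·2)=-121/1976, b=Δ3−h3·(2M3+M4)/6=1252/247
seg 4: a=3, c=M4/2=-2499/988, d=(M5−M4)/(6·1)=833/988, b=Δ4−h4·(2M4+M5)/6=-2131/494
t_q=9/2 → seg 3, τ=1/2; S=2+1252/247·τ+-534/247·τ²+-121/1976·τ³=63015/15808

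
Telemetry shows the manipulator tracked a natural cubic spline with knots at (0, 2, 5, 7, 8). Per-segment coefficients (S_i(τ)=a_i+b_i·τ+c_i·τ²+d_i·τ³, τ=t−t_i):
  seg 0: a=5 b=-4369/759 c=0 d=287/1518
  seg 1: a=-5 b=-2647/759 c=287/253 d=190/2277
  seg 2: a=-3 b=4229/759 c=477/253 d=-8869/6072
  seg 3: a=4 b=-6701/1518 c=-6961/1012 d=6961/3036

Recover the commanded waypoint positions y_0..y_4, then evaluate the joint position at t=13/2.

y_0 = S_0(0) = a_0 = 5
y_1 = S_1(0) = a_1 = -5
y_2 = S_2(0) = a_2 = -3
y_3 = S_3(0) = a_3 = 4
y_4 = S_3(1) = -5
t_q=13/2 is in segment 2 (τ=3/2); S_2(τ)=75619/16192

y_0=5 y_1=-5 y_2=-3 y_3=4 y_4=-5
S(13/2) = 75619/16192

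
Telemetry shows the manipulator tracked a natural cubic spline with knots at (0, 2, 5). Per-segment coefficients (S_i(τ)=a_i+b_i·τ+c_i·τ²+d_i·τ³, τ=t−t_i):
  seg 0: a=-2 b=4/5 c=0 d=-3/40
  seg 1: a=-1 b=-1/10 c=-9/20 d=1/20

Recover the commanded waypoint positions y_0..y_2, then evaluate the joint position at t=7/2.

y_0=-2 y_1=-1 y_2=-4
S(7/2) = -319/160

y_0 = S_0(0) = a_0 = -2
y_1 = S_1(0) = a_1 = -1
y_2 = S_1(3) = -4
t_q=7/2 is in segment 1 (τ=3/2); S_1(τ)=-319/160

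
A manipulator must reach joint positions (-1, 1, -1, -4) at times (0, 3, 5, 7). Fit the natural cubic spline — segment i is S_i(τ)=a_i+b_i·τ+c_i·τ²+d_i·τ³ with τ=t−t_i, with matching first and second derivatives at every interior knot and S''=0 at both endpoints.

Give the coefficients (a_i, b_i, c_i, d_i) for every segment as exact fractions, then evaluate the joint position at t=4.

Δ: Δ0=2/3, Δ1=-1, Δ2=-3/2
row 1: diag=10, rhs=-10; c'=1/5, d'=-1
row 2: denom=8−2·1/5=38/5; d'=(-3−2·-1)/(38/5)=-5/38
back: M2=-5/38
back: M1=-1−1/5·-5/38=-37/38
M: M0=0, M1=-37/38, M2=-5/38, M3=0
seg 0: a=-1, c=M0/2=0, d=(M1−M0)/(6·3)=-37/684, b=Δ0−h0·(2M0+M1)/6=263/228
seg 1: a=1, c=M1/2=-37/76, d=(M2−M1)/(6·2)=4/57, b=Δ1−h1·(2M1+M2)/6=-35/114
seg 2: a=-1, c=M2/2=-5/76, d=(M3−M2)/(6·2)=5/456, b=Δ2−h2·(2M2+M3)/6=-161/114
t_q=4 → seg 1, τ=1; S=1+-35/114·τ+-37/76·τ²+4/57·τ³=21/76

  seg 0: a=-1 b=263/228 c=0 d=-37/684
  seg 1: a=1 b=-35/114 c=-37/76 d=4/57
  seg 2: a=-1 b=-161/114 c=-5/76 d=5/456
S(4) = 21/76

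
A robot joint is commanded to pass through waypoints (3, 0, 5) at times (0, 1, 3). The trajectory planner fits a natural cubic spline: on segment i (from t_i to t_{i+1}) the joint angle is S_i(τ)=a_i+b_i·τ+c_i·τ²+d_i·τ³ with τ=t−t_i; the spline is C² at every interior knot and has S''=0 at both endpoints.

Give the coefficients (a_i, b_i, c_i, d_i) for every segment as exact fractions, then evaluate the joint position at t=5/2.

Δ: Δ0=-3, Δ1=5/2
row 1: diag=6, rhs=33; c'=1/3, d'=11/2
back: M1=11/2
M: M0=0, M1=11/2, M2=0
seg 0: a=3, c=M0/2=0, d=(M1−M0)/(6·1)=11/12, b=Δ0−h0·(2M0+M1)/6=-47/12
seg 1: a=0, c=M1/2=11/4, d=(M2−M1)/(6·2)=-11/24, b=Δ1−h1·(2M1+M2)/6=-7/6
t_q=5/2 → seg 1, τ=3/2; S=0+-7/6·τ+11/4·τ²+-11/24·τ³=185/64

  seg 0: a=3 b=-47/12 c=0 d=11/12
  seg 1: a=0 b=-7/6 c=11/4 d=-11/24
S(5/2) = 185/64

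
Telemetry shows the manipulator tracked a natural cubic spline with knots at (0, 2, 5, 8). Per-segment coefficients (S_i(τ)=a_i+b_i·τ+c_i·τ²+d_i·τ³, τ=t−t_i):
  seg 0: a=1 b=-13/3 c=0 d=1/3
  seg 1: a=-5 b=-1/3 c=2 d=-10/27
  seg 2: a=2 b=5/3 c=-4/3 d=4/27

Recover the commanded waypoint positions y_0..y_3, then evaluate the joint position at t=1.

y_0 = S_0(0) = a_0 = 1
y_1 = S_1(0) = a_1 = -5
y_2 = S_2(0) = a_2 = 2
y_3 = S_2(3) = -1
t_q=1 is in segment 0 (τ=1); S_0(τ)=-3

y_0=1 y_1=-5 y_2=2 y_3=-1
S(1) = -3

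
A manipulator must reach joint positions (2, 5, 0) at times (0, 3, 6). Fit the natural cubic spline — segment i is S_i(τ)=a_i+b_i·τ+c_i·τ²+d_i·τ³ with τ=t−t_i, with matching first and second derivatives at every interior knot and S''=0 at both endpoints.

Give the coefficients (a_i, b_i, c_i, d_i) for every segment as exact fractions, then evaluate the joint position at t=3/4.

Δ: Δ0=1, Δ1=-5/3
row 1: diag=12, rhs=-16; c'=1/4, d'=-4/3
back: M1=-4/3
M: M0=0, M1=-4/3, M2=0
seg 0: a=2, c=M0/2=0, d=(M1−M0)/(6·3)=-2/27, b=Δ0−h0·(2M0+M1)/6=5/3
seg 1: a=5, c=M1/2=-2/3, d=(M2−M1)/(6·3)=2/27, b=Δ1−h1·(2M1+M2)/6=-1/3
t_q=3/4 → seg 0, τ=3/4; S=2+5/3·τ+0·τ²+-2/27·τ³=103/32

  seg 0: a=2 b=5/3 c=0 d=-2/27
  seg 1: a=5 b=-1/3 c=-2/3 d=2/27
S(3/4) = 103/32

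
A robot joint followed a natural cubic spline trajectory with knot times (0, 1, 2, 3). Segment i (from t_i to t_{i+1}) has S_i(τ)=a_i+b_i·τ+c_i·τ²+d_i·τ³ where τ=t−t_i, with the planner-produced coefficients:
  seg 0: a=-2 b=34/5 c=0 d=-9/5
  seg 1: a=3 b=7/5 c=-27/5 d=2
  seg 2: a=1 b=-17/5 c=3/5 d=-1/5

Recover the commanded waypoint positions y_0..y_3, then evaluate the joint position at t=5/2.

y_0=-2 y_1=3 y_2=1 y_3=-2
S(5/2) = -23/40

y_0 = S_0(0) = a_0 = -2
y_1 = S_1(0) = a_1 = 3
y_2 = S_2(0) = a_2 = 1
y_3 = S_2(1) = -2
t_q=5/2 is in segment 2 (τ=1/2); S_2(τ)=-23/40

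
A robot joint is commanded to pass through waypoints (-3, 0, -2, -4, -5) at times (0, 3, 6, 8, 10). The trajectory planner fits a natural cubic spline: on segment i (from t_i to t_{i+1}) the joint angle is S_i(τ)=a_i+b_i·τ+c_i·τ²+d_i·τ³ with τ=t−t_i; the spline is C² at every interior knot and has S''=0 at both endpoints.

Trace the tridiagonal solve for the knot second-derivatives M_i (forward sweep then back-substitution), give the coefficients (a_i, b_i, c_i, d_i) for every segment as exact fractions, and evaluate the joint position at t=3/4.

  seg 0: a=-3 b=1187/840 c=0 d=-347/7560
  seg 1: a=0 b=73/420 c=-347/840 d=67/1512
  seg 2: a=-2 b=-133/120 c=-1/70 d=23/672
  seg 3: a=-4 b=-317/420 c=107/560 d=-107/3360
S(3/4) = -7023/3584

Δ: Δ0=1, Δ1=-2/3, Δ2=-1, Δ3=-1/2
row 1: diag=12, rhs=-10; c'=1/4, d'=-5/6
row 2: denom=10−3·1/4=37/4; d'=(-2−3·-5/6)/(37/4)=2/37
row 3: denom=8−2·8/37=280/37; d'=(3−2·2/37)/(280/37)=107/280
back: M3=107/280
back: M2=2/37−8/37·107/280=-1/35
back: M1=-5/6−1/4·-1/35=-347/420
M: M0=0, M1=-347/420, M2=-1/35, M3=107/280, M4=0
seg 0: a=-3, c=M0/2=0, d=(M1−M0)/(6·3)=-347/7560, b=Δ0−h0·(2M0+M1)/6=1187/840
seg 1: a=0, c=M1/2=-347/840, d=(M2−M1)/(6·3)=67/1512, b=Δ1−h1·(2M1+M2)/6=73/420
seg 2: a=-2, c=M2/2=-1/70, d=(M3−M2)/(6·2)=23/672, b=Δ2−h2·(2M2+M3)/6=-133/120
seg 3: a=-4, c=M3/2=107/560, d=(M4−M3)/(6·2)=-107/3360, b=Δ3−h3·(2M3+M4)/6=-317/420
t_q=3/4 → seg 0, τ=3/4; S=-3+1187/840·τ+0·τ²+-347/7560·τ³=-7023/3584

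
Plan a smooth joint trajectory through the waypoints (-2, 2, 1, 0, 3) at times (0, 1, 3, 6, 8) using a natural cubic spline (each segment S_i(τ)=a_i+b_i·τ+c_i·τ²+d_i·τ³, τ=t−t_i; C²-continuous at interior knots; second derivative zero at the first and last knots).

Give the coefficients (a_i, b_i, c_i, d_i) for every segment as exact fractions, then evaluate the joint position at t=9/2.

Δ: Δ0=4, Δ1=-1/2, Δ2=-1/3, Δ3=3/2
row 1: diag=6, rhs=-27; c'=1/3, d'=-9/2
row 2: denom=10−2·1/3=28/3; d'=(1−2·-9/2)/(28/3)=15/14
row 3: denom=10−3·9/28=253/28; d'=(11−3·15/14)/(253/28)=218/253
back: M3=218/253
back: M2=15/14−9/28·218/253=201/253
back: M1=-9/2−1/3·201/253=-2411/506
M: M0=0, M1=-2411/506, M2=201/253, M3=218/253, M4=0
seg 0: a=-2, c=M0/2=0, d=(M1−M0)/(6·1)=-2411/3036, b=Δ0−h0·(2M0+M1)/6=14555/3036
seg 1: a=2, c=M1/2=-2411/1012, d=(M2−M1)/(6·2)=2813/6072, b=Δ1−h1·(2M1+M2)/6=3661/1518
seg 2: a=1, c=M2/2=201/506, d=(M3−M2)/(6·3)=17/4554, b=Δ2−h2·(2M2+M3)/6=-1183/759
seg 3: a=0, c=M3/2=109/253, d=(M4−M3)/(6·2)=-109/1518, b=Δ3−h3·(2M3+M4)/6=1405/1518
t_q=9/2 → seg 2, τ=3/2; S=1+-1183/759·τ+201/506·τ²+17/4554·τ³=-1747/4048

  seg 0: a=-2 b=14555/3036 c=0 d=-2411/3036
  seg 1: a=2 b=3661/1518 c=-2411/1012 d=2813/6072
  seg 2: a=1 b=-1183/759 c=201/506 d=17/4554
  seg 3: a=0 b=1405/1518 c=109/253 d=-109/1518
S(9/2) = -1747/4048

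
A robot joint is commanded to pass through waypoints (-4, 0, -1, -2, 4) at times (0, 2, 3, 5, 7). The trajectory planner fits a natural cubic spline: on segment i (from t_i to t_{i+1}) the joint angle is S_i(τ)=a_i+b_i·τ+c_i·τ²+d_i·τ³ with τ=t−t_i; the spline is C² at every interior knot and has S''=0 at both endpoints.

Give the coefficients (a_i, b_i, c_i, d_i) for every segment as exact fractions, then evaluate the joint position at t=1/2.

Δ: Δ0=2, Δ1=-1, Δ2=-1/2, Δ3=3
row 1: diag=6, rhs=-18; c'=1/6, d'=-3
row 2: denom=6−1·1/6=35/6; d'=(3−1·-3)/(35/6)=36/35
row 3: denom=8−2·12/35=256/35; d'=(21−2·36/35)/(256/35)=663/256
back: M3=663/256
back: M2=36/35−12/35·663/256=9/64
back: M1=-3−1/6·9/64=-387/128
M: M0=0, M1=-387/128, M2=9/64, M3=663/256, M4=0
seg 0: a=-4, c=M0/2=0, d=(M1−M0)/(6·2)=-129/512, b=Δ0−h0·(2M0+M1)/6=385/128
seg 1: a=0, c=M1/2=-387/256, d=(M2−M1)/(6·1)=135/256, b=Δ1−h1·(2M1+M2)/6=-1/64
seg 2: a=-1, c=M2/2=9/128, d=(M3−M2)/(6·2)=209/1024, b=Δ2−h2·(2M2+M3)/6=-373/256
seg 3: a=-2, c=M3/2=663/512, d=(M4−M3)/(6·2)=-221/1024, b=Δ3−h3·(2M3+M4)/6=163/128
t_q=1/2 → seg 0, τ=1/2; S=-4+385/128·τ+0·τ²+-129/512·τ³=-10353/4096

  seg 0: a=-4 b=385/128 c=0 d=-129/512
  seg 1: a=0 b=-1/64 c=-387/256 d=135/256
  seg 2: a=-1 b=-373/256 c=9/128 d=209/1024
  seg 3: a=-2 b=163/128 c=663/512 d=-221/1024
S(1/2) = -10353/4096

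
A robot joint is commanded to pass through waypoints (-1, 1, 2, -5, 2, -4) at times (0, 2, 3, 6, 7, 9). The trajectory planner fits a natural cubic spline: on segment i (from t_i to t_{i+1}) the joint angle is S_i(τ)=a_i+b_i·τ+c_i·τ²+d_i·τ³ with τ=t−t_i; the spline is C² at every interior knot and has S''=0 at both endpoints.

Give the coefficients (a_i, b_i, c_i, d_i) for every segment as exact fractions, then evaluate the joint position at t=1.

  seg 0: a=-1 b=3527/5655 c=0 d=532/5655
  seg 1: a=1 b=9911/5655 c=1064/1885 d=-7448/5655
  seg 2: a=2 b=-6049/5655 c=-6384/1885 d=86/87
  seg 3: a=-5 b=29969/5655 c=10386/1885 d=-21542/5655
  seg 4: a=2 b=27659/5655 c=-11156/1885 d=5578/5655
S(1) = -532/1885

Δ: Δ0=1, Δ1=1, Δ2=-7/3, Δ3=7, Δ4=-3
row 1: diag=6, rhs=0; c'=1/6, d'=0
row 2: denom=8−1·1/6=47/6; d'=(-20−1·0)/(47/6)=-120/47
row 3: denom=8−3·18/47=322/47; d'=(56−3·-120/47)/(322/47)=1496/161
row 4: denom=6−1·47/322=1885/322; d'=(-60−1·1496/161)/(1885/322)=-22312/1885
back: M4=-22312/1885
back: M3=1496/161−47/322·-22312/1885=20772/1885
back: M2=-120/47−18/47·20772/1885=-12768/1885
back: M1=0−1/6·-12768/1885=2128/1885
M: M0=0, M1=2128/1885, M2=-12768/1885, M3=20772/1885, M4=-22312/1885, M5=0
seg 0: a=-1, c=M0/2=0, d=(M1−M0)/(6·2)=532/5655, b=Δ0−h0·(2M0+M1)/6=3527/5655
seg 1: a=1, c=M1/2=1064/1885, d=(M2−M1)/(6·1)=-7448/5655, b=Δ1−h1·(2M1+M2)/6=9911/5655
seg 2: a=2, c=M2/2=-6384/1885, d=(M3−M2)/(6·3)=86/87, b=Δ2−h2·(2M2+M3)/6=-6049/5655
seg 3: a=-5, c=M3/2=10386/1885, d=(M4−M3)/(6·1)=-21542/5655, b=Δ3−h3·(2M3+M4)/6=29969/5655
seg 4: a=2, c=M4/2=-11156/1885, d=(M5−M4)/(6·2)=5578/5655, b=Δ4−h4·(2M4+M5)/6=27659/5655
t_q=1 → seg 0, τ=1; S=-1+3527/5655·τ+0·τ²+532/5655·τ³=-532/1885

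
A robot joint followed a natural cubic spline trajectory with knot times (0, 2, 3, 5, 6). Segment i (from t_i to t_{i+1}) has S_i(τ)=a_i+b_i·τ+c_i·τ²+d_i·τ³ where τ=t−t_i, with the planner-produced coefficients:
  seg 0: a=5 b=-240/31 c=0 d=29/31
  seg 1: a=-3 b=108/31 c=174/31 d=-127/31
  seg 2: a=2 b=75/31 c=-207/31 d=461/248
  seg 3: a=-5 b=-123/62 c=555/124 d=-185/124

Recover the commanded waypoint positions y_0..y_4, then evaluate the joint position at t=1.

y_0 = S_0(0) = a_0 = 5
y_1 = S_1(0) = a_1 = -3
y_2 = S_2(0) = a_2 = 2
y_3 = S_3(0) = a_3 = -5
y_4 = S_3(1) = -4
t_q=1 is in segment 0 (τ=1); S_0(τ)=-56/31

y_0=5 y_1=-3 y_2=2 y_3=-5 y_4=-4
S(1) = -56/31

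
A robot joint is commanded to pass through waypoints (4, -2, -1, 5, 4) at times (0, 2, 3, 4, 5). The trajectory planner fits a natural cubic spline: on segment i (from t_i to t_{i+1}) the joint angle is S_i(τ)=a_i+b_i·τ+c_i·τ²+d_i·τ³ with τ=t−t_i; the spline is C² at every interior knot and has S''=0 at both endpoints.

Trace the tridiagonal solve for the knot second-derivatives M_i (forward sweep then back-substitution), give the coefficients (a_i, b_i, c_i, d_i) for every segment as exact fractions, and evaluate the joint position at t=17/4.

  seg 0: a=4 b=-162/43 c=0 d=33/172
  seg 1: a=-2 b=-63/43 c=99/86 d=113/86
  seg 2: a=-1 b=411/86 c=219/43 d=-333/86
  seg 3: a=5 b=144/43 c=-561/86 d=187/86
S(17/4) = 30071/5504

Δ: Δ0=-3, Δ1=1, Δ2=6, Δ3=-1
row 1: diag=6, rhs=24; c'=1/6, d'=4
row 2: denom=4−1·1/6=23/6; d'=(30−1·4)/(23/6)=156/23
row 3: denom=4−1·6/23=86/23; d'=(-42−1·156/23)/(86/23)=-561/43
back: M3=-561/43
back: M2=156/23−6/23·-561/43=438/43
back: M1=4−1/6·438/43=99/43
M: M0=0, M1=99/43, M2=438/43, M3=-561/43, M4=0
seg 0: a=4, c=M0/2=0, d=(M1−M0)/(6·2)=33/172, b=Δ0−h0·(2M0+M1)/6=-162/43
seg 1: a=-2, c=M1/2=99/86, d=(M2−M1)/(6·1)=113/86, b=Δ1−h1·(2M1+M2)/6=-63/43
seg 2: a=-1, c=M2/2=219/43, d=(M3−M2)/(6·1)=-333/86, b=Δ2−h2·(2M2+M3)/6=411/86
seg 3: a=5, c=M3/2=-561/86, d=(M4−M3)/(6·1)=187/86, b=Δ3−h3·(2M3+M4)/6=144/43
t_q=17/4 → seg 3, τ=1/4; S=5+144/43·τ+-561/86·τ²+187/86·τ³=30071/5504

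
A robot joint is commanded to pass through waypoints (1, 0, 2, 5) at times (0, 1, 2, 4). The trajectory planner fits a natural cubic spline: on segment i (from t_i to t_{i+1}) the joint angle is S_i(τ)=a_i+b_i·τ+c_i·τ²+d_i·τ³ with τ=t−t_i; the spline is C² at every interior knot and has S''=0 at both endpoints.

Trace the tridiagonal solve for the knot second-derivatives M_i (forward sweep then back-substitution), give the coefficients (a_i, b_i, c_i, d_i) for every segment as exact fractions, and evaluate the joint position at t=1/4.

Δ: Δ0=-1, Δ1=2, Δ2=3/2
row 1: diag=4, rhs=18; c'=1/4, d'=9/2
row 2: denom=6−1·1/4=23/4; d'=(-3−1·9/2)/(23/4)=-30/23
back: M2=-30/23
back: M1=9/2−1/4·-30/23=111/23
M: M0=0, M1=111/23, M2=-30/23, M3=0
seg 0: a=1, c=M0/2=0, d=(M1−M0)/(6·1)=37/46, b=Δ0−h0·(2M0+M1)/6=-83/46
seg 1: a=0, c=M1/2=111/46, d=(M2−M1)/(6·1)=-47/46, b=Δ1−h1·(2M1+M2)/6=14/23
seg 2: a=2, c=M2/2=-15/23, d=(M3−M2)/(6·2)=5/46, b=Δ2−h2·(2M2+M3)/6=109/46
t_q=1/4 → seg 0, τ=1/4; S=1+-83/46·τ+0·τ²+37/46·τ³=1653/2944

  seg 0: a=1 b=-83/46 c=0 d=37/46
  seg 1: a=0 b=14/23 c=111/46 d=-47/46
  seg 2: a=2 b=109/46 c=-15/23 d=5/46
S(1/4) = 1653/2944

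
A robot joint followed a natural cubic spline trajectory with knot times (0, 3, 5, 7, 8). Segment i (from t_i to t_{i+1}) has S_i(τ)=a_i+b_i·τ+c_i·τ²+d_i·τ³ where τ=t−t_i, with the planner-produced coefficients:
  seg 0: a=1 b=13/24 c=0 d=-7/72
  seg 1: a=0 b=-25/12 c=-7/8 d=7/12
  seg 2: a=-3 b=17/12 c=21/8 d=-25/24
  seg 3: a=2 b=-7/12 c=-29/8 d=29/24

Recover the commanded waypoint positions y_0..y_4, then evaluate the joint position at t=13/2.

y_0=1 y_1=0 y_2=-3 y_3=2 y_4=-1
S(13/2) = 97/64

y_0 = S_0(0) = a_0 = 1
y_1 = S_1(0) = a_1 = 0
y_2 = S_2(0) = a_2 = -3
y_3 = S_3(0) = a_3 = 2
y_4 = S_3(1) = -1
t_q=13/2 is in segment 2 (τ=3/2); S_2(τ)=97/64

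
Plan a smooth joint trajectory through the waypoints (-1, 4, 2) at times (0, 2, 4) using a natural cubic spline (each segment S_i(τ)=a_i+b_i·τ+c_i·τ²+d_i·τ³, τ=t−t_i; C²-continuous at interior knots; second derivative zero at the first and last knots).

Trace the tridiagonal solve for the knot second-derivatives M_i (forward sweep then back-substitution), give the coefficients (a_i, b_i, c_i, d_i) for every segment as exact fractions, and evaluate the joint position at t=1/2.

  seg 0: a=-1 b=27/8 c=0 d=-7/32
  seg 1: a=4 b=3/4 c=-21/16 d=7/32
S(1/2) = 169/256

Δ: Δ0=5/2, Δ1=-1
row 1: diag=8, rhs=-21; c'=1/4, d'=-21/8
back: M1=-21/8
M: M0=0, M1=-21/8, M2=0
seg 0: a=-1, c=M0/2=0, d=(M1−M0)/(6·2)=-7/32, b=Δ0−h0·(2M0+M1)/6=27/8
seg 1: a=4, c=M1/2=-21/16, d=(M2−M1)/(6·2)=7/32, b=Δ1−h1·(2M1+M2)/6=3/4
t_q=1/2 → seg 0, τ=1/2; S=-1+27/8·τ+0·τ²+-7/32·τ³=169/256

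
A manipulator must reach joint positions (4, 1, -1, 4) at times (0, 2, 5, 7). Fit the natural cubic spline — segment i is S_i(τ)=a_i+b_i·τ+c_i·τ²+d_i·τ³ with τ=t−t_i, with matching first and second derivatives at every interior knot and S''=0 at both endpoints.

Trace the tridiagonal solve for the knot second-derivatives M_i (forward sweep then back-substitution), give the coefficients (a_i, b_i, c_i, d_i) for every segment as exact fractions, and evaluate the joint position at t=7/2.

  seg 0: a=4 b=-115/78 c=0 d=-1/156
  seg 1: a=1 b=-121/78 c=-1/26 d=1/9
  seg 2: a=-1 b=95/78 c=25/26 d=-25/156
S(7/2) = -27/26

Δ: Δ0=-3/2, Δ1=-2/3, Δ2=5/2
row 1: diag=10, rhs=5; c'=3/10, d'=1/2
row 2: denom=10−3·3/10=91/10; d'=(19−3·1/2)/(91/10)=25/13
back: M2=25/13
back: M1=1/2−3/10·25/13=-1/13
M: M0=0, M1=-1/13, M2=25/13, M3=0
seg 0: a=4, c=M0/2=0, d=(M1−M0)/(6·2)=-1/156, b=Δ0−h0·(2M0+M1)/6=-115/78
seg 1: a=1, c=M1/2=-1/26, d=(M2−M1)/(6·3)=1/9, b=Δ1−h1·(2M1+M2)/6=-121/78
seg 2: a=-1, c=M2/2=25/26, d=(M3−M2)/(6·2)=-25/156, b=Δ2−h2·(2M2+M3)/6=95/78
t_q=7/2 → seg 1, τ=3/2; S=1+-121/78·τ+-1/26·τ²+1/9·τ³=-27/26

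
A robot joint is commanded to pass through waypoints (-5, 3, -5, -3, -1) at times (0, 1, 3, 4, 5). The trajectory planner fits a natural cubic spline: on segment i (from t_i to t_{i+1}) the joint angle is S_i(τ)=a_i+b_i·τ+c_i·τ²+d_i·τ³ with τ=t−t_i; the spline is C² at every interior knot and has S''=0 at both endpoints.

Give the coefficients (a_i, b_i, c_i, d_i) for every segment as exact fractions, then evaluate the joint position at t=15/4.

Δ: Δ0=8, Δ1=-4, Δ2=2, Δ3=2
row 1: diag=6, rhs=-72; c'=1/3, d'=-12
row 2: denom=6−2·1/3=16/3; d'=(36−2·-12)/(16/3)=45/4
row 3: denom=4−1·3/16=61/16; d'=(0−1·45/4)/(61/16)=-180/61
back: M3=-180/61
back: M2=45/4−3/16·-180/61=720/61
back: M1=-12−1/3·720/61=-972/61
M: M0=0, M1=-972/61, M2=720/61, M3=-180/61, M4=0
seg 0: a=-5, c=M0/2=0, d=(M1−M0)/(6·1)=-162/61, b=Δ0−h0·(2M0+M1)/6=650/61
seg 1: a=3, c=M1/2=-486/61, d=(M2−M1)/(6·2)=141/61, b=Δ1−h1·(2M1+M2)/6=164/61
seg 2: a=-5, c=M2/2=360/61, d=(M3−M2)/(6·1)=-150/61, b=Δ2−h2·(2M2+M3)/6=-88/61
seg 3: a=-3, c=M3/2=-90/61, d=(M4−M3)/(6·1)=30/61, b=Δ3−h3·(2M3+M4)/6=182/61
t_q=15/4 → seg 2, τ=3/4; S=-5+-88/61·τ+360/61·τ²+-150/61·τ³=-7417/1952

  seg 0: a=-5 b=650/61 c=0 d=-162/61
  seg 1: a=3 b=164/61 c=-486/61 d=141/61
  seg 2: a=-5 b=-88/61 c=360/61 d=-150/61
  seg 3: a=-3 b=182/61 c=-90/61 d=30/61
S(15/4) = -7417/1952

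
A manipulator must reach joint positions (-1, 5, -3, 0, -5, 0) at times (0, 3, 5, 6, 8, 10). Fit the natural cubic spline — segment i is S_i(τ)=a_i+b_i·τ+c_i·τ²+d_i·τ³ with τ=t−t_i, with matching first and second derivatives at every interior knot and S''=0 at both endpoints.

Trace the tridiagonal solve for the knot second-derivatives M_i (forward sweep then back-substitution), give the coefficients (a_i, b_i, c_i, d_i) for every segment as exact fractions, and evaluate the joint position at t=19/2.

  seg 0: a=-1 b=2887/596 c=0 d=-565/1788
  seg 1: a=5 b=-1099/298 c=-1695/596 d=801/596
  seg 2: a=-3 b=317/298 c=3111/596 d=-1957/596
  seg 3: a=0 b=985/596 c=-690/149 d=3045/2384
  seg 4: a=-5 b=-230/149 c=3615/1192 d=-1205/2384
S(19/2) = -41915/19072

Δ: Δ0=2, Δ1=-4, Δ2=3, Δ3=-5/2, Δ4=5/2
row 1: diag=10, rhs=-36; c'=1/5, d'=-18/5
row 2: denom=6−2·1/5=28/5; d'=(42−2·-18/5)/(28/5)=123/14
row 3: denom=6−1·5/28=163/28; d'=(-33−1·123/14)/(163/28)=-1170/163
row 4: denom=8−2·56/163=1192/163; d'=(30−2·-1170/163)/(1192/163)=3615/596
back: M4=3615/596
back: M3=-1170/163−56/163·3615/596=-1380/149
back: M2=123/14−5/28·-1380/149=3111/298
back: M1=-18/5−1/5·3111/298=-1695/298
M: M0=0, M1=-1695/298, M2=3111/298, M3=-1380/149, M4=3615/596, M5=0
seg 0: a=-1, c=M0/2=0, d=(M1−M0)/(6·3)=-565/1788, b=Δ0−h0·(2M0+M1)/6=2887/596
seg 1: a=5, c=M1/2=-1695/596, d=(M2−M1)/(6·2)=801/596, b=Δ1−h1·(2M1+M2)/6=-1099/298
seg 2: a=-3, c=M2/2=3111/596, d=(M3−M2)/(6·1)=-1957/596, b=Δ2−h2·(2M2+M3)/6=317/298
seg 3: a=0, c=M3/2=-690/149, d=(M4−M3)/(6·2)=3045/2384, b=Δ3−h3·(2M3+M4)/6=985/596
seg 4: a=-5, c=M4/2=3615/1192, d=(M5−M4)/(6·2)=-1205/2384, b=Δ4−h4·(2M4+M5)/6=-230/149
t_q=19/2 → seg 4, τ=3/2; S=-5+-230/149·τ+3615/1192·τ²+-1205/2384·τ³=-41915/19072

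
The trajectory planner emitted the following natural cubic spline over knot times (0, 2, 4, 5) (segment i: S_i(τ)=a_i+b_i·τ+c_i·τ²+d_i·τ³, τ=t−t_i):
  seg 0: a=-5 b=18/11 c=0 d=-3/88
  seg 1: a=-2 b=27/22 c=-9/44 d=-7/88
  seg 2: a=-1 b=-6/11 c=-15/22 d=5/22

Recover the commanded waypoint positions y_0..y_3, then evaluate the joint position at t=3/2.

y_0 = S_0(0) = a_0 = -5
y_1 = S_1(0) = a_1 = -2
y_2 = S_2(0) = a_2 = -1
y_3 = S_2(1) = -2
t_q=3/2 is in segment 0 (τ=3/2); S_0(τ)=-1873/704

y_0=-5 y_1=-2 y_2=-1 y_3=-2
S(3/2) = -1873/704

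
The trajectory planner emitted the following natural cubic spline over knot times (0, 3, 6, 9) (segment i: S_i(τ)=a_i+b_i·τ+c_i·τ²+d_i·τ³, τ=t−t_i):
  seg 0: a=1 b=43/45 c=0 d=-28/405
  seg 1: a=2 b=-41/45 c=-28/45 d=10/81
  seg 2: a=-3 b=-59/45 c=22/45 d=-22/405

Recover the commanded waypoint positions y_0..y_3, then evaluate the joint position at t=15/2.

y_0 = S_0(0) = a_0 = 1
y_1 = S_1(0) = a_1 = 2
y_2 = S_2(0) = a_2 = -3
y_3 = S_2(3) = -4
t_q=15/2 is in segment 2 (τ=3/2); S_2(τ)=-81/20

y_0=1 y_1=2 y_2=-3 y_3=-4
S(15/2) = -81/20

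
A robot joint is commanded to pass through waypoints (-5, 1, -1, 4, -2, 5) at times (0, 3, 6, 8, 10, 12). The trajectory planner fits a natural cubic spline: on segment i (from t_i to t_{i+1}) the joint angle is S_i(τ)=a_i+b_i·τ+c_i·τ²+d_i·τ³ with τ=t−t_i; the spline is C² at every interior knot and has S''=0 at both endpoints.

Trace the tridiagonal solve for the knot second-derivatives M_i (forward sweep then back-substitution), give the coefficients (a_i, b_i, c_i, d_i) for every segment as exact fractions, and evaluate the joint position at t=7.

  seg 0: a=-5 b=4958/1569 c=0 d=-1820/14121
  seg 1: a=1 b=-502/1569 c=-1820/1569 d=4916/14121
  seg 2: a=-1 b=3326/1569 c=1032/523 d=-11191/12552
  seg 3: a=4 b=-2153/3138 c=-7063/2092 d=1741/1569
  seg 4: a=-2 b=-2747/3138 c=6865/2092 d=-6865/12552
S(7) = 9211/4184

Δ: Δ0=2, Δ1=-2/3, Δ2=5/2, Δ3=-3, Δ4=7/2
row 1: diag=12, rhs=-16; c'=1/4, d'=-4/3
row 2: denom=10−3·1/4=37/4; d'=(19−3·-4/3)/(37/4)=92/37
row 3: denom=8−2·8/37=280/37; d'=(-33−2·92/37)/(280/37)=-281/56
row 4: denom=8−2·37/140=523/70; d'=(39−2·-281/56)/(523/70)=6865/1046
back: M4=6865/1046
back: M3=-281/56−37/140·6865/1046=-7063/1046
back: M2=92/37−8/37·-7063/1046=2064/523
back: M1=-4/3−1/4·2064/523=-3640/1569
M: M0=0, M1=-3640/1569, M2=2064/523, M3=-7063/1046, M4=6865/1046, M5=0
seg 0: a=-5, c=M0/2=0, d=(M1−M0)/(6·3)=-1820/14121, b=Δ0−h0·(2M0+M1)/6=4958/1569
seg 1: a=1, c=M1/2=-1820/1569, d=(M2−M1)/(6·3)=4916/14121, b=Δ1−h1·(2M1+M2)/6=-502/1569
seg 2: a=-1, c=M2/2=1032/523, d=(M3−M2)/(6·2)=-11191/12552, b=Δ2−h2·(2M2+M3)/6=3326/1569
seg 3: a=4, c=M3/2=-7063/2092, d=(M4−M3)/(6·2)=1741/1569, b=Δ3−h3·(2M3+M4)/6=-2153/3138
seg 4: a=-2, c=M4/2=6865/2092, d=(M5−M4)/(6·2)=-6865/12552, b=Δ4−h4·(2M4+M5)/6=-2747/3138
t_q=7 → seg 2, τ=1; S=-1+3326/1569·τ+1032/523·τ²+-11191/12552·τ³=9211/4184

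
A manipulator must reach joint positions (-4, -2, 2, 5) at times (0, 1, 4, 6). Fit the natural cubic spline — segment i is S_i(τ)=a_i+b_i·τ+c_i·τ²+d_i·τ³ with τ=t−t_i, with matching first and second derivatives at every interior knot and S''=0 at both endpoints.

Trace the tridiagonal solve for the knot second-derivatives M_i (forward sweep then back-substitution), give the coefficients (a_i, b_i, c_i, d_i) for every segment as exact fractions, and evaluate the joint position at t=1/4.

  seg 0: a=-4 b=895/426 c=0 d=-43/426
  seg 1: a=-2 b=383/213 c=-43/142 d=7/142
  seg 2: a=2 b=559/426 c=10/71 d=-5/213
S(1/4) = -31593/9088

Δ: Δ0=2, Δ1=4/3, Δ2=3/2
row 1: diag=8, rhs=-4; c'=3/8, d'=-1/2
row 2: denom=10−3·3/8=71/8; d'=(1−3·-1/2)/(71/8)=20/71
back: M2=20/71
back: M1=-1/2−3/8·20/71=-43/71
M: M0=0, M1=-43/71, M2=20/71, M3=0
seg 0: a=-4, c=M0/2=0, d=(M1−M0)/(6·1)=-43/426, b=Δ0−h0·(2M0+M1)/6=895/426
seg 1: a=-2, c=M1/2=-43/142, d=(M2−M1)/(6·3)=7/142, b=Δ1−h1·(2M1+M2)/6=383/213
seg 2: a=2, c=M2/2=10/71, d=(M3−M2)/(6·2)=-5/213, b=Δ2−h2·(2M2+M3)/6=559/426
t_q=1/4 → seg 0, τ=1/4; S=-4+895/426·τ+0·τ²+-43/426·τ³=-31593/9088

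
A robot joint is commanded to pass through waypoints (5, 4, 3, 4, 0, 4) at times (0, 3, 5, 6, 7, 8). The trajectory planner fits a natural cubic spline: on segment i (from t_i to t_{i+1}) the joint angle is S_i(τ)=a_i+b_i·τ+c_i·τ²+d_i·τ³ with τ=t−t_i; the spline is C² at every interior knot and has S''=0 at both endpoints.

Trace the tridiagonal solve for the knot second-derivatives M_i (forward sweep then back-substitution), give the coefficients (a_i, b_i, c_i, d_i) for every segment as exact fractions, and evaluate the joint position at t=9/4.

  seg 0: a=5 b=119/1200 c=0 d=-173/3600
  seg 1: a=4 b=-719/600 c=-173/400 d=469/1200
  seg 2: a=3 b=1057/600 c=153/80 d=-3209/1200
  seg 3: a=4 b=-2923/1200 c=-611/100 d=1091/240
  seg 4: a=0 b=-611/600 c=3011/400 d=-3011/1200
S(9/4) = 119699/25600

Δ: Δ0=-1/3, Δ1=-1/2, Δ2=1, Δ3=-4, Δ4=4
row 1: diag=10, rhs=-1; c'=1/5, d'=-1/10
row 2: denom=6−2·1/5=28/5; d'=(9−2·-1/10)/(28/5)=23/14
row 3: denom=4−1·5/28=107/28; d'=(-30−1·23/14)/(107/28)=-886/107
row 4: denom=4−1·28/107=400/107; d'=(48−1·-886/107)/(400/107)=3011/200
back: M4=3011/200
back: M3=-886/107−28/107·3011/200=-611/50
back: M2=23/14−5/28·-611/50=153/40
back: M1=-1/10−1/5·153/40=-173/200
M: M0=0, M1=-173/200, M2=153/40, M3=-611/50, M4=3011/200, M5=0
seg 0: a=5, c=M0/2=0, d=(M1−M0)/(6·3)=-173/3600, b=Δ0−h0·(2M0+M1)/6=119/1200
seg 1: a=4, c=M1/2=-173/400, d=(M2−M1)/(6·2)=469/1200, b=Δ1−h1·(2M1+M2)/6=-719/600
seg 2: a=3, c=M2/2=153/80, d=(M3−M2)/(6·1)=-3209/1200, b=Δ2−h2·(2M2+M3)/6=1057/600
seg 3: a=4, c=M3/2=-611/100, d=(M4−M3)/(6·1)=1091/240, b=Δ3−h3·(2M3+M4)/6=-2923/1200
seg 4: a=0, c=M4/2=3011/400, d=(M5−M4)/(6·1)=-3011/1200, b=Δ4−h4·(2M4+M5)/6=-611/600
t_q=9/4 → seg 0, τ=9/4; S=5+119/1200·τ+0·τ²+-173/3600·τ³=119699/25600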